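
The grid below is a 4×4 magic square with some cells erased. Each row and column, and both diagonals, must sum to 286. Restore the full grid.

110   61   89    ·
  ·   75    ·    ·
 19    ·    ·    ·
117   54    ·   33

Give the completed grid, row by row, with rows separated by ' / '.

110 61 89 26 / 40 75 47 124 / 19 96 68 103 / 117 54 82 33

Row 1 needs 286; the known cells sum to 260, so (1,4) = 26.
Using row 4: 117 + 54 + 33 + ? → (4,3) = 286 − 204 = 82.
Using column 1: 110 + 19 + 117 + ? → (2,1) = 286 − 246 = 40.
Column 2: 61 + 75 + 54 + ? = 286, so (3,2) = 96.
From main diagonal, 286 − (110 + 75 + 33) gives (3,3) = 68.
Using anti-diagonal: 26 + 96 + 117 + ? → (2,3) = 286 − 239 = 47.
Row 2 must total 286; the given cells sum to 162, so (2,4) = 124.
Row 3 needs 286; the known cells sum to 183, so (3,4) = 103.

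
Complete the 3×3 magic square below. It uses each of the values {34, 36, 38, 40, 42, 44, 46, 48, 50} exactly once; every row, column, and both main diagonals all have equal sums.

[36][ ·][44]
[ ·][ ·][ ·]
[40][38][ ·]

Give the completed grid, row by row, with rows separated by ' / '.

The 9 entries sum to 378, so each line sums to 378/3 = 126.
From row 1, 126 − (36 + 44) gives (1,2) = 46.
Row 3 needs 126; the known cells sum to 78, so (3,3) = 48.
From column 1, 126 − (36 + 40) gives (2,1) = 50.
Using column 2: 46 + 38 + ? → (2,2) = 126 − 84 = 42.
From column 3, 126 − (44 + 48) gives (2,3) = 34.

36 46 44 / 50 42 34 / 40 38 48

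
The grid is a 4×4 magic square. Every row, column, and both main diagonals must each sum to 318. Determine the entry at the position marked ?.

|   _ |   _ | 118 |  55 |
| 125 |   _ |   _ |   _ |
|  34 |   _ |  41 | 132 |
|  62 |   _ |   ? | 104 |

69

The remaining cell in row 3 is (3,2) = 318 − 207 = 111.
Column 1 must total 318; the given cells sum to 221, so (1,1) = 97.
Column 4: 55 + 132 + 104 + ? = 318, so (2,4) = 27.
The remaining cell in main diagonal is (2,2) = 318 − 242 = 76.
From anti-diagonal, 318 − (55 + 111 + 62) gives (2,3) = 90.
Row 1: 97 + 118 + 55 + ? = 318, so (1,2) = 48.
Using column 2: 48 + 76 + 111 + ? → (4,2) = 318 − 235 = 83.
Column 3: 118 + 90 + 41 + ? = 318, so (4,3) = 69.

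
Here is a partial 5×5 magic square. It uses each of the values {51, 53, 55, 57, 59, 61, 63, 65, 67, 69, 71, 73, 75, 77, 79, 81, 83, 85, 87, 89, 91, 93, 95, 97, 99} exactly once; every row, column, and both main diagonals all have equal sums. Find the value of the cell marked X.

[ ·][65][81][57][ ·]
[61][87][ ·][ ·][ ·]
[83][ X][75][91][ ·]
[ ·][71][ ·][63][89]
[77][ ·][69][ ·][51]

The 25 entries sum to 1875, so each line sums to 1875/5 = 375.
From main diagonal, 375 − (87 + 75 + 63 + 51) gives (1,1) = 99.
From row 1, 375 − (99 + 65 + 81 + 57) gives (1,5) = 73.
From column 1, 375 − (99 + 61 + 83 + 77) gives (4,1) = 55.
From anti-diagonal, 375 − (73 + 75 + 71 + 77) gives (2,4) = 79.
Row 4 must total 375; the given cells sum to 278, so (4,3) = 97.
Column 3 needs 375; the known cells sum to 322, so (2,3) = 53.
From column 4, 375 − (57 + 79 + 91 + 63) gives (5,4) = 85.
Using row 2: 61 + 87 + 53 + 79 + ? → (2,5) = 375 − 280 = 95.
Row 5: 77 + 69 + 85 + 51 + ? = 375, so (5,2) = 93.
The remaining cell in column 2 is (3,2) = 375 − 316 = 59.

59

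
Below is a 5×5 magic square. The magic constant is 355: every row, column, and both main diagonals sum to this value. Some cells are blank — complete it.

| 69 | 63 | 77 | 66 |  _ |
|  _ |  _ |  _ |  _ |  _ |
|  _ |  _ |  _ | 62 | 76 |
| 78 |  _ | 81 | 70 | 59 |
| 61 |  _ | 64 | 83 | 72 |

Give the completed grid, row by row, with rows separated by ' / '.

Using row 1: 69 + 63 + 77 + 66 + ? → (1,5) = 355 − 275 = 80.
Row 4 needs 355; the known cells sum to 288, so (4,2) = 67.
Row 5 needs 355; the known cells sum to 280, so (5,2) = 75.
The remaining cell in column 4 is (2,4) = 355 − 281 = 74.
Column 5 needs 355; the known cells sum to 287, so (2,5) = 68.
Anti-diagonal: 80 + 74 + 67 + 61 + ? = 355, so (3,3) = 73.
From column 3, 355 − (77 + 73 + 81 + 64) gives (2,3) = 60.
Main diagonal: 69 + 73 + 70 + 72 + ? = 355, so (2,2) = 71.
Using row 2: 71 + 60 + 74 + 68 + ? → (2,1) = 355 − 273 = 82.
Column 1 needs 355; the known cells sum to 290, so (3,1) = 65.
From column 2, 355 − (63 + 71 + 67 + 75) gives (3,2) = 79.

69 63 77 66 80 / 82 71 60 74 68 / 65 79 73 62 76 / 78 67 81 70 59 / 61 75 64 83 72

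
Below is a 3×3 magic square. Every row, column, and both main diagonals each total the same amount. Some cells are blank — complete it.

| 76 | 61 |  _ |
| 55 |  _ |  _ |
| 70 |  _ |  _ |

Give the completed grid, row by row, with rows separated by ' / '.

76 61 64 / 55 67 79 / 70 73 58

Column 1 is already complete: 76 + 55 + 70 = 201, so that is the magic constant.
Row 1 needs 201; the known cells sum to 137, so (1,3) = 64.
Anti-diagonal needs 201; the known cells sum to 134, so (2,2) = 67.
Row 2: 55 + 67 + ? = 201, so (2,3) = 79.
From column 2, 201 − (61 + 67) gives (3,2) = 73.
From column 3, 201 − (64 + 79) gives (3,3) = 58.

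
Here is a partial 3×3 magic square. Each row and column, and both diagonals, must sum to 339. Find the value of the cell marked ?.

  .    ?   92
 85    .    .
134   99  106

Column 1 needs 339; the known cells sum to 219, so (1,1) = 120.
Column 3 must total 339; the given cells sum to 198, so (2,3) = 141.
The remaining cell in main diagonal is (2,2) = 339 − 226 = 113.
Row 1 needs 339; the known cells sum to 212, so (1,2) = 127.

127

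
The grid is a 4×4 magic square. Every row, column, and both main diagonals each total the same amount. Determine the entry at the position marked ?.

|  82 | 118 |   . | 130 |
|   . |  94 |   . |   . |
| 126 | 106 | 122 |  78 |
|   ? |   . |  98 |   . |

Row 3 is complete and sums to 432; that is the magic constant.
From row 1, 432 − (82 + 118 + 130) gives (1,3) = 102.
Column 2: 118 + 94 + 106 + ? = 432, so (4,2) = 114.
Column 3: 102 + 122 + 98 + ? = 432, so (2,3) = 110.
Using main diagonal: 82 + 94 + 122 + ? → (4,4) = 432 − 298 = 134.
Using anti-diagonal: 130 + 110 + 106 + ? → (4,1) = 432 − 346 = 86.

86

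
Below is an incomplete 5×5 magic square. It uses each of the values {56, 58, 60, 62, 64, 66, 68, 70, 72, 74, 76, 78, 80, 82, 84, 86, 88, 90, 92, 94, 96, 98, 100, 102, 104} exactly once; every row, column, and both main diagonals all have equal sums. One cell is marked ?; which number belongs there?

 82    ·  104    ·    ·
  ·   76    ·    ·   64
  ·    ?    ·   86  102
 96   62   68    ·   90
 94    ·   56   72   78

The 25 entries sum to 2000, so each line sums to 2000/5 = 400.
Row 4 needs 400; the known cells sum to 316, so (4,4) = 84.
Using row 5: 94 + 56 + 72 + 78 + ? → (5,2) = 400 − 300 = 100.
The remaining cell in column 5 is (1,5) = 400 − 334 = 66.
Using main diagonal: 82 + 76 + 84 + 78 + ? → (3,3) = 400 − 320 = 80.
Anti-diagonal must total 400; the given cells sum to 302, so (2,4) = 98.
Column 3 needs 400; the known cells sum to 308, so (2,3) = 92.
From column 4, 400 − (98 + 86 + 84 + 72) gives (1,4) = 60.
From row 1, 400 − (82 + 104 + 60 + 66) gives (1,2) = 88.
From row 2, 400 − (76 + 92 + 98 + 64) gives (2,1) = 70.
From column 1, 400 − (82 + 70 + 96 + 94) gives (3,1) = 58.
The remaining cell in column 2 is (3,2) = 400 − 326 = 74.

74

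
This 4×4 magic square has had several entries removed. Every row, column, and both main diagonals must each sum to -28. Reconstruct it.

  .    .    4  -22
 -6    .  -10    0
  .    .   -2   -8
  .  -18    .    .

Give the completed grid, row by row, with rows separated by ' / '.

Using row 2: -6 + (-10) + 0 + ? → (2,2) = -28 − (-16) = -12.
From column 3, -28 − (4 + (-10) + (-2)) gives (4,3) = -20.
Column 4: -22 + 0 + (-8) + ? = -28, so (4,4) = 2.
Using main diagonal: -12 + (-2) + 2 + ? → (1,1) = -28 − (-12) = -16.
Using row 1: -16 + 4 + (-22) + ? → (1,2) = -28 − (-34) = 6.
Row 4 must total -28; the given cells sum to -36, so (4,1) = 8.
Column 1 needs -28; the known cells sum to -14, so (3,1) = -14.
The remaining cell in column 2 is (3,2) = -28 − (-24) = -4.

-16 6 4 -22 / -6 -12 -10 0 / -14 -4 -2 -8 / 8 -18 -20 2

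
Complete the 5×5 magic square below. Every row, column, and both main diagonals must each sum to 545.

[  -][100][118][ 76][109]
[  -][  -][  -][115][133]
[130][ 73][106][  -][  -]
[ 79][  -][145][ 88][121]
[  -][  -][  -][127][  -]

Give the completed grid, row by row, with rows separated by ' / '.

Row 1 needs 545; the known cells sum to 403, so (1,1) = 142.
From row 4, 545 − (79 + 145 + 88 + 121) gives (4,2) = 112.
Column 4 needs 545; the known cells sum to 406, so (3,4) = 139.
Anti-diagonal: 109 + 115 + 106 + 112 + ? = 545, so (5,1) = 103.
Row 3: 130 + 73 + 106 + 139 + ? = 545, so (3,5) = 97.
Column 1 must total 545; the given cells sum to 454, so (2,1) = 91.
From column 5, 545 − (109 + 133 + 97 + 121) gives (5,5) = 85.
Using main diagonal: 142 + 106 + 88 + 85 + ? → (2,2) = 545 − 421 = 124.
Row 2 needs 545; the known cells sum to 463, so (2,3) = 82.
The remaining cell in column 2 is (5,2) = 545 − 409 = 136.
Column 3 needs 545; the known cells sum to 451, so (5,3) = 94.

142 100 118 76 109 / 91 124 82 115 133 / 130 73 106 139 97 / 79 112 145 88 121 / 103 136 94 127 85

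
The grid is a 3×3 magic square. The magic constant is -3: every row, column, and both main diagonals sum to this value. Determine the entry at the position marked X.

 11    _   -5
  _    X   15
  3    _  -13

Using row 1: 11 + (-5) + ? → (1,2) = -3 − 6 = -9.
Row 3 needs -3; the known cells sum to -10, so (3,2) = 7.
The remaining cell in column 1 is (2,1) = -3 − 14 = -17.
The remaining cell in column 2 is (2,2) = -3 − (-2) = -1.

-1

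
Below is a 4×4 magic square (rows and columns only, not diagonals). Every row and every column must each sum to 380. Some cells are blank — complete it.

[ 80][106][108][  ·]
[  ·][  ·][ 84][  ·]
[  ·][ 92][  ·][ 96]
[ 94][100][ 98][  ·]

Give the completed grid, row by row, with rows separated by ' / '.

Row 1: 80 + 106 + 108 + ? = 380, so (1,4) = 86.
Row 4 needs 380; the known cells sum to 292, so (4,4) = 88.
Column 2 needs 380; the known cells sum to 298, so (2,2) = 82.
From column 3, 380 − (108 + 84 + 98) gives (3,3) = 90.
The remaining cell in column 4 is (2,4) = 380 − 270 = 110.
Row 2 must total 380; the given cells sum to 276, so (2,1) = 104.
Row 3 needs 380; the known cells sum to 278, so (3,1) = 102.

80 106 108 86 / 104 82 84 110 / 102 92 90 96 / 94 100 98 88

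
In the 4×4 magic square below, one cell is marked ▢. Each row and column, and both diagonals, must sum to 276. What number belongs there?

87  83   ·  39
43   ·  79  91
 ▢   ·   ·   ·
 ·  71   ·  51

47

From row 1, 276 − (87 + 83 + 39) gives (1,3) = 67.
Row 2 needs 276; the known cells sum to 213, so (2,2) = 63.
From column 2, 276 − (83 + 63 + 71) gives (3,2) = 59.
Using column 4: 39 + 91 + 51 + ? → (3,4) = 276 − 181 = 95.
The remaining cell in main diagonal is (3,3) = 276 − 201 = 75.
Anti-diagonal: 39 + 79 + 59 + ? = 276, so (4,1) = 99.
From row 3, 276 − (59 + 75 + 95) gives (3,1) = 47.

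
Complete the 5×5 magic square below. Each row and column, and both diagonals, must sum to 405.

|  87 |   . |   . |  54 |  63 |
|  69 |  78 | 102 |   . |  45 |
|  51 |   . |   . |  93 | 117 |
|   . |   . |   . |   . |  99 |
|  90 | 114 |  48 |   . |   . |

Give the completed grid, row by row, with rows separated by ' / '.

From row 2, 405 − (69 + 78 + 102 + 45) gives (2,4) = 111.
Column 1 must total 405; the given cells sum to 297, so (4,1) = 108.
Column 5: 63 + 45 + 117 + 99 + ? = 405, so (5,5) = 81.
The remaining cell in row 5 is (5,4) = 405 − 333 = 72.
Column 4 must total 405; the given cells sum to 330, so (4,4) = 75.
Main diagonal must total 405; the given cells sum to 321, so (3,3) = 84.
Using anti-diagonal: 63 + 111 + 84 + 90 + ? → (4,2) = 405 − 348 = 57.
Row 3 needs 405; the known cells sum to 345, so (3,2) = 60.
Row 4: 108 + 57 + 75 + 99 + ? = 405, so (4,3) = 66.
Column 2: 78 + 60 + 57 + 114 + ? = 405, so (1,2) = 96.
The remaining cell in column 3 is (1,3) = 405 − 300 = 105.

87 96 105 54 63 / 69 78 102 111 45 / 51 60 84 93 117 / 108 57 66 75 99 / 90 114 48 72 81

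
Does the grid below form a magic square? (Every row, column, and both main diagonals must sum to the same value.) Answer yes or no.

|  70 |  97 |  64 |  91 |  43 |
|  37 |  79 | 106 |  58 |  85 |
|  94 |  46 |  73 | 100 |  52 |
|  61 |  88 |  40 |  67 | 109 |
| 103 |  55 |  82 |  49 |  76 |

Row 1: 70 + 97 + 64 + 91 + 43 = 365.
Row 2: 37 + 79 + 106 + 58 + 85 = 365.
Row 3: 94 + 46 + 73 + 100 + 52 = 365.
Row 4: 61 + 88 + 40 + 67 + 109 = 365.
Row 5: 103 + 55 + 82 + 49 + 76 = 365.
Column 1: 70 + 37 + 94 + 61 + 103 = 365.
Column 2: 97 + 79 + 46 + 88 + 55 = 365.
Column 3: 64 + 106 + 73 + 40 + 82 = 365.
Column 4: 91 + 58 + 100 + 67 + 49 = 365.
Column 5: 43 + 85 + 52 + 109 + 76 = 365.
Main diagonal: 70 + 79 + 73 + 67 + 76 = 365.
Anti-diagonal: 43 + 58 + 73 + 88 + 103 = 365.
All lines sum to 365.

Yes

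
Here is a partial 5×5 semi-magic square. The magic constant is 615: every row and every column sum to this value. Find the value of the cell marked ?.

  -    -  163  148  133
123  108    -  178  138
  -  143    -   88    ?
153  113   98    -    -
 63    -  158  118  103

Row 2 must total 615; the given cells sum to 547, so (2,3) = 68.
From row 5, 615 − (63 + 158 + 118 + 103) gives (5,2) = 173.
Column 2: 108 + 143 + 113 + 173 + ? = 615, so (1,2) = 78.
Using column 3: 163 + 68 + 98 + 158 + ? → (3,3) = 615 − 487 = 128.
Using column 4: 148 + 178 + 88 + 118 + ? → (4,4) = 615 − 532 = 83.
Row 1: 78 + 163 + 148 + 133 + ? = 615, so (1,1) = 93.
The remaining cell in row 4 is (4,5) = 615 − 447 = 168.
From column 1, 615 − (93 + 123 + 153 + 63) gives (3,1) = 183.
Column 5 needs 615; the known cells sum to 542, so (3,5) = 73.

73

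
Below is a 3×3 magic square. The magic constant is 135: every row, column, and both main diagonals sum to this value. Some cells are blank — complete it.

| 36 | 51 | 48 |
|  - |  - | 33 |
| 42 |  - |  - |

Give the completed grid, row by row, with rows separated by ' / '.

Column 1 must total 135; the given cells sum to 78, so (2,1) = 57.
Using column 3: 48 + 33 + ? → (3,3) = 135 − 81 = 54.
Using main diagonal: 36 + 54 + ? → (2,2) = 135 − 90 = 45.
The remaining cell in row 3 is (3,2) = 135 − 96 = 39.

36 51 48 / 57 45 33 / 42 39 54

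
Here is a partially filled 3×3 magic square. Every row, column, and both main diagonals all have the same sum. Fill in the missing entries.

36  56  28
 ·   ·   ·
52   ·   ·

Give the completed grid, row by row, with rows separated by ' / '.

Row 1 is already complete: 36 + 56 + 28 = 120, so that is the magic constant.
Column 1: 36 + 52 + ? = 120, so (2,1) = 32.
Anti-diagonal must total 120; the given cells sum to 80, so (2,2) = 40.
Row 2 must total 120; the given cells sum to 72, so (2,3) = 48.
Column 2 needs 120; the known cells sum to 96, so (3,2) = 24.
From column 3, 120 − (28 + 48) gives (3,3) = 44.

36 56 28 / 32 40 48 / 52 24 44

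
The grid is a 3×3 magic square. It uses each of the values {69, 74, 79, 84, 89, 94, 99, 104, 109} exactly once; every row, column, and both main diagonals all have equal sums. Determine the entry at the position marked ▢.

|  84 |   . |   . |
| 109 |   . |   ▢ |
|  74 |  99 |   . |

The 9 entries sum to 801, so each line sums to 801/3 = 267.
From row 3, 267 − (74 + 99) gives (3,3) = 94.
Using main diagonal: 84 + 94 + ? → (2,2) = 267 − 178 = 89.
Anti-diagonal needs 267; the known cells sum to 163, so (1,3) = 104.
From row 1, 267 − (84 + 104) gives (1,2) = 79.
Row 2 needs 267; the known cells sum to 198, so (2,3) = 69.

69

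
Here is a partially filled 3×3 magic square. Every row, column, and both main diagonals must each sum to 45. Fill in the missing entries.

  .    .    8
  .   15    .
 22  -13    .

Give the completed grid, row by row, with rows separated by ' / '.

-6 43 8 / 29 15 1 / 22 -13 36

From row 3, 45 − (22 + (-13)) gives (3,3) = 36.
Column 2 needs 45; the known cells sum to 2, so (1,2) = 43.
Column 3: 8 + 36 + ? = 45, so (2,3) = 1.
Main diagonal: 15 + 36 + ? = 45, so (1,1) = -6.
From row 2, 45 − (15 + 1) gives (2,1) = 29.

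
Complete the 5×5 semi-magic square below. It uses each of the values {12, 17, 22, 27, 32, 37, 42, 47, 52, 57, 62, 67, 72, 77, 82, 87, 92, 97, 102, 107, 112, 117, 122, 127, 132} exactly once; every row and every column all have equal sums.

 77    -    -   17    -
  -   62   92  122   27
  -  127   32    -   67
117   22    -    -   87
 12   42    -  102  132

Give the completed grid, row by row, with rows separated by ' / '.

77 107 112 17 47 / 57 62 92 122 27 / 97 127 32 37 67 / 117 22 52 82 87 / 12 42 72 102 132

The 25 entries sum to 1800, so each line sums to 1800/5 = 360.
Row 2: 62 + 92 + 122 + 27 + ? = 360, so (2,1) = 57.
Row 5 needs 360; the known cells sum to 288, so (5,3) = 72.
Column 1: 77 + 57 + 117 + 12 + ? = 360, so (3,1) = 97.
The remaining cell in column 2 is (1,2) = 360 − 253 = 107.
Using column 5: 27 + 67 + 87 + 132 + ? → (1,5) = 360 − 313 = 47.
From row 1, 360 − (77 + 107 + 17 + 47) gives (1,3) = 112.
Row 3: 97 + 127 + 32 + 67 + ? = 360, so (3,4) = 37.
The remaining cell in column 3 is (4,3) = 360 − 308 = 52.
From column 4, 360 − (17 + 122 + 37 + 102) gives (4,4) = 82.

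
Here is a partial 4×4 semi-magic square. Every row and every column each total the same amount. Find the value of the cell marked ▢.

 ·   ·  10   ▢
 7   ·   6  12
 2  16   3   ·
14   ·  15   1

8

Column 3 is complete and sums to 34; that is the magic constant.
Row 2 needs 34; the known cells sum to 25, so (2,2) = 9.
Using row 3: 2 + 16 + 3 + ? → (3,4) = 34 − 21 = 13.
The remaining cell in row 4 is (4,2) = 34 − 30 = 4.
From column 1, 34 − (7 + 2 + 14) gives (1,1) = 11.
Column 2 must total 34; the given cells sum to 29, so (1,2) = 5.
Using column 4: 12 + 13 + 1 + ? → (1,4) = 34 − 26 = 8.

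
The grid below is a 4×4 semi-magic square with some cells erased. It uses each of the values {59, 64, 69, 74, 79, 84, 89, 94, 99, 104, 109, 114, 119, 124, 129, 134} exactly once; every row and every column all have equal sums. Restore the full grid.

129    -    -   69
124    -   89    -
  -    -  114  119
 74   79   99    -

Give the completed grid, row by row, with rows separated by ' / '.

The 16 entries sum to 1544, so each line sums to 1544/4 = 386.
From row 4, 386 − (74 + 79 + 99) gives (4,4) = 134.
The remaining cell in column 1 is (3,1) = 386 − 327 = 59.
From column 3, 386 − (89 + 114 + 99) gives (1,3) = 84.
Using column 4: 69 + 119 + 134 + ? → (2,4) = 386 − 322 = 64.
The remaining cell in row 1 is (1,2) = 386 − 282 = 104.
Using row 2: 124 + 89 + 64 + ? → (2,2) = 386 − 277 = 109.
Row 3 needs 386; the known cells sum to 292, so (3,2) = 94.

129 104 84 69 / 124 109 89 64 / 59 94 114 119 / 74 79 99 134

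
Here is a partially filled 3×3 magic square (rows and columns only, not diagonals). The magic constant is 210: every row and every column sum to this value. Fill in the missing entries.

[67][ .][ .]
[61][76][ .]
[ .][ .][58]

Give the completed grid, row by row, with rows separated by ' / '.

Row 2 needs 210; the known cells sum to 137, so (2,3) = 73.
Using column 1: 67 + 61 + ? → (3,1) = 210 − 128 = 82.
The remaining cell in column 3 is (1,3) = 210 − 131 = 79.
The remaining cell in row 1 is (1,2) = 210 − 146 = 64.
Row 3 needs 210; the known cells sum to 140, so (3,2) = 70.

67 64 79 / 61 76 73 / 82 70 58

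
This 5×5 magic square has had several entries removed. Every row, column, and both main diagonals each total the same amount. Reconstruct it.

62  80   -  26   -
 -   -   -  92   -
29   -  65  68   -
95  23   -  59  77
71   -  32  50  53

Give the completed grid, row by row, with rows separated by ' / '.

Column 4 is already complete: 26 + 92 + 68 + 59 + 50 = 295, so that is the magic constant.
Using row 4: 95 + 23 + 59 + 77 + ? → (4,3) = 295 − 254 = 41.
From row 5, 295 − (71 + 32 + 50 + 53) gives (5,2) = 89.
Column 1 must total 295; the given cells sum to 257, so (2,1) = 38.
Main diagonal needs 295; the known cells sum to 239, so (2,2) = 56.
The remaining cell in anti-diagonal is (1,5) = 295 − 251 = 44.
Using row 1: 62 + 80 + 26 + 44 + ? → (1,3) = 295 − 212 = 83.
Using column 2: 80 + 56 + 23 + 89 + ? → (3,2) = 295 − 248 = 47.
From column 3, 295 − (83 + 65 + 41 + 32) gives (2,3) = 74.
From row 2, 295 − (38 + 56 + 74 + 92) gives (2,5) = 35.
Row 3 must total 295; the given cells sum to 209, so (3,5) = 86.

62 80 83 26 44 / 38 56 74 92 35 / 29 47 65 68 86 / 95 23 41 59 77 / 71 89 32 50 53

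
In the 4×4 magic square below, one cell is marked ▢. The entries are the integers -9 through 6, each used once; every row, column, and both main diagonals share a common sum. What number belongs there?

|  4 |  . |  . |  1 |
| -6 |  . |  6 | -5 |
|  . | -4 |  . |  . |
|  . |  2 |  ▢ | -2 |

3

The entries are -9 through 6, which sum to -24, so each line sums to -24/4 = -6.
Using row 2: -6 + 6 + (-5) + ? → (2,2) = -6 − (-5) = -1.
From column 2, -6 − (-1 + (-4) + 2) gives (1,2) = -3.
Column 4 must total -6; the given cells sum to -6, so (3,4) = 0.
From main diagonal, -6 − (4 + (-1) + (-2)) gives (3,3) = -7.
Anti-diagonal needs -6; the known cells sum to 3, so (4,1) = -9.
Using row 1: 4 + (-3) + 1 + ? → (1,3) = -6 − 2 = -8.
Row 3 needs -6; the known cells sum to -11, so (3,1) = 5.
Row 4: -9 + 2 + (-2) + ? = -6, so (4,3) = 3.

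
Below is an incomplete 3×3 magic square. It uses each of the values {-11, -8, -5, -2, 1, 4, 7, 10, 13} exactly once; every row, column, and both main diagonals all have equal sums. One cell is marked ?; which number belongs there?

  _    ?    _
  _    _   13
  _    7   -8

The 9 entries sum to 9, so each line sums to 9/3 = 3.
From row 3, 3 − (7 + (-8)) gives (3,1) = 4.
Column 3: 13 + (-8) + ? = 3, so (1,3) = -2.
Anti-diagonal needs 3; the known cells sum to 2, so (2,2) = 1.
Using row 2: 1 + 13 + ? → (2,1) = 3 − 14 = -11.
The remaining cell in column 1 is (1,1) = 3 − (-7) = 10.
Column 2 needs 3; the known cells sum to 8, so (1,2) = -5.

-5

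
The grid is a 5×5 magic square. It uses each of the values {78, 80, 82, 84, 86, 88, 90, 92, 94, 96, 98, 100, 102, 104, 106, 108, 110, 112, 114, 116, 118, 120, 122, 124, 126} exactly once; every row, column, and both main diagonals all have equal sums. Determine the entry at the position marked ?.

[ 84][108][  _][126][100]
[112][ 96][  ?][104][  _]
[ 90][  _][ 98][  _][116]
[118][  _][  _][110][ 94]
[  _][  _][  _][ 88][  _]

120

The 25 entries sum to 2550, so each line sums to 2550/5 = 510.
Row 1: 84 + 108 + 126 + 100 + ? = 510, so (1,3) = 92.
Column 1 must total 510; the given cells sum to 404, so (5,1) = 106.
From column 4, 510 − (126 + 104 + 110 + 88) gives (3,4) = 82.
Using main diagonal: 84 + 96 + 98 + 110 + ? → (5,5) = 510 − 388 = 122.
From anti-diagonal, 510 − (100 + 104 + 98 + 106) gives (4,2) = 102.
The remaining cell in row 3 is (3,2) = 510 − 386 = 124.
The remaining cell in row 4 is (4,3) = 510 − 424 = 86.
Column 2: 108 + 96 + 124 + 102 + ? = 510, so (5,2) = 80.
Column 5 needs 510; the known cells sum to 432, so (2,5) = 78.
Row 2 needs 510; the known cells sum to 390, so (2,3) = 120.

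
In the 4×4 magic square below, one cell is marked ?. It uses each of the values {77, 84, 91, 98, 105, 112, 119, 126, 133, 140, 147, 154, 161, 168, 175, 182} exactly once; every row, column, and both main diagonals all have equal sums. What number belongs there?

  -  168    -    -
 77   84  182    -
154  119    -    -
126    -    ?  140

The 16 entries sum to 2072, so each line sums to 2072/4 = 518.
The remaining cell in row 2 is (2,4) = 518 − 343 = 175.
Using column 1: 77 + 154 + 126 + ? → (1,1) = 518 − 357 = 161.
From column 2, 518 − (168 + 84 + 119) gives (4,2) = 147.
The remaining cell in main diagonal is (3,3) = 518 − 385 = 133.
Using anti-diagonal: 182 + 119 + 126 + ? → (1,4) = 518 − 427 = 91.
The remaining cell in row 1 is (1,3) = 518 − 420 = 98.
Row 3: 154 + 119 + 133 + ? = 518, so (3,4) = 112.
The remaining cell in row 4 is (4,3) = 518 − 413 = 105.

105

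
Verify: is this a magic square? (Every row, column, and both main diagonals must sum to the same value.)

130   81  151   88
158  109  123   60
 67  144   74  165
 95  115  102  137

No — column 2 sums to 449 but row 3 sums to 450.

Row 1: 130 + 81 + 151 + 88 = 450.
Row 2: 158 + 109 + 123 + 60 = 450.
Row 3: 67 + 144 + 74 + 165 = 450.
Row 4: 95 + 115 + 102 + 137 = 449.
Column 1: 130 + 158 + 67 + 95 = 450.
Column 2: 81 + 109 + 144 + 115 = 449.
Column 3: 151 + 123 + 74 + 102 = 450.
Column 4: 88 + 60 + 165 + 137 = 450.
Main diagonal: 130 + 109 + 74 + 137 = 450.
Anti-diagonal: 88 + 123 + 144 + 95 = 450.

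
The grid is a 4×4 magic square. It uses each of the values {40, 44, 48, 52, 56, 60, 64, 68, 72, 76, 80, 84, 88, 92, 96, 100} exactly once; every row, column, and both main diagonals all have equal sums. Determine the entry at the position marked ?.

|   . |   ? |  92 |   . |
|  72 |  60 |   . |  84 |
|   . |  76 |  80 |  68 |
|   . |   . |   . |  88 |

The 16 entries sum to 1120, so each line sums to 1120/4 = 280.
Row 2 must total 280; the given cells sum to 216, so (2,3) = 64.
The remaining cell in row 3 is (3,1) = 280 − 224 = 56.
Column 3: 92 + 64 + 80 + ? = 280, so (4,3) = 44.
Using column 4: 84 + 68 + 88 + ? → (1,4) = 280 − 240 = 40.
Main diagonal: 60 + 80 + 88 + ? = 280, so (1,1) = 52.
Anti-diagonal: 40 + 64 + 76 + ? = 280, so (4,1) = 100.
From row 1, 280 − (52 + 92 + 40) gives (1,2) = 96.

96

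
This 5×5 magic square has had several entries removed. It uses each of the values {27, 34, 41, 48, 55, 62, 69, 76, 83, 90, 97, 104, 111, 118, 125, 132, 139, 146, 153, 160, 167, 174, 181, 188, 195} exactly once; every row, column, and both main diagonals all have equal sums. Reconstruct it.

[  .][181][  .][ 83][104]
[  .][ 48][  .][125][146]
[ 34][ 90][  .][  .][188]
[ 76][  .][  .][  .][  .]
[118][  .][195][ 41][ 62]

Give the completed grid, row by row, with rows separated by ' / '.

160 181 27 83 104 / 167 48 69 125 146 / 34 90 111 132 188 / 76 97 153 174 55 / 118 139 195 41 62

The 25 entries sum to 2775, so each line sums to 2775/5 = 555.
Row 5 needs 555; the known cells sum to 416, so (5,2) = 139.
Column 2 needs 555; the known cells sum to 458, so (4,2) = 97.
The remaining cell in column 5 is (4,5) = 555 − 500 = 55.
Anti-diagonal must total 555; the given cells sum to 444, so (3,3) = 111.
Using row 3: 34 + 90 + 111 + 188 + ? → (3,4) = 555 − 423 = 132.
Column 4: 83 + 125 + 132 + 41 + ? = 555, so (4,4) = 174.
The remaining cell in main diagonal is (1,1) = 555 − 395 = 160.
Row 1 must total 555; the given cells sum to 528, so (1,3) = 27.
Row 4: 76 + 97 + 174 + 55 + ? = 555, so (4,3) = 153.
Column 1 must total 555; the given cells sum to 388, so (2,1) = 167.
Column 3 must total 555; the given cells sum to 486, so (2,3) = 69.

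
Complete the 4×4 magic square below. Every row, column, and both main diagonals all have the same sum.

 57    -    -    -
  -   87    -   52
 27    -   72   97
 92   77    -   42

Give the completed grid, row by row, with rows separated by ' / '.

57 32 102 67 / 82 87 37 52 / 27 62 72 97 / 92 77 47 42

Main diagonal is already complete: 57 + 87 + 72 + 42 = 258, so that is the magic constant.
Row 3: 27 + 72 + 97 + ? = 258, so (3,2) = 62.
Using row 4: 92 + 77 + 42 + ? → (4,3) = 258 − 211 = 47.
Column 1 needs 258; the known cells sum to 176, so (2,1) = 82.
Column 2: 87 + 62 + 77 + ? = 258, so (1,2) = 32.
From column 4, 258 − (52 + 97 + 42) gives (1,4) = 67.
The remaining cell in anti-diagonal is (2,3) = 258 − 221 = 37.
From row 1, 258 − (57 + 32 + 67) gives (1,3) = 102.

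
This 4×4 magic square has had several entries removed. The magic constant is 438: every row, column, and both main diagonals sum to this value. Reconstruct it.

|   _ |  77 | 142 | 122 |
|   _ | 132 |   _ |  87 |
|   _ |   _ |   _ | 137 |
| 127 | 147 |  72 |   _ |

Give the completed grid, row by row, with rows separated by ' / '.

Using row 1: 77 + 142 + 122 + ? → (1,1) = 438 − 341 = 97.
The remaining cell in row 4 is (4,4) = 438 − 346 = 92.
Column 2 must total 438; the given cells sum to 356, so (3,2) = 82.
Main diagonal: 97 + 132 + 92 + ? = 438, so (3,3) = 117.
Anti-diagonal needs 438; the known cells sum to 331, so (2,3) = 107.
The remaining cell in row 2 is (2,1) = 438 − 326 = 112.
Using row 3: 82 + 117 + 137 + ? → (3,1) = 438 − 336 = 102.

97 77 142 122 / 112 132 107 87 / 102 82 117 137 / 127 147 72 92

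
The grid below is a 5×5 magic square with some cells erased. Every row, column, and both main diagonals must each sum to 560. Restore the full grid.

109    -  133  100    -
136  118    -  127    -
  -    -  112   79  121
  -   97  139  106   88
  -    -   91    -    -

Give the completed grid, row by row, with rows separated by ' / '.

109 76 133 100 142 / 136 118 85 127 94 / 103 145 112 79 121 / 130 97 139 106 88 / 82 124 91 148 115

Row 4 must total 560; the given cells sum to 430, so (4,1) = 130.
Using column 3: 133 + 112 + 139 + 91 + ? → (2,3) = 560 − 475 = 85.
Column 4: 100 + 127 + 79 + 106 + ? = 560, so (5,4) = 148.
From main diagonal, 560 − (109 + 118 + 112 + 106) gives (5,5) = 115.
The remaining cell in row 2 is (2,5) = 560 − 466 = 94.
Column 5 needs 560; the known cells sum to 418, so (1,5) = 142.
The remaining cell in anti-diagonal is (5,1) = 560 − 478 = 82.
Row 1 must total 560; the given cells sum to 484, so (1,2) = 76.
Row 5: 82 + 91 + 148 + 115 + ? = 560, so (5,2) = 124.
From column 1, 560 − (109 + 136 + 130 + 82) gives (3,1) = 103.
From column 2, 560 − (76 + 118 + 97 + 124) gives (3,2) = 145.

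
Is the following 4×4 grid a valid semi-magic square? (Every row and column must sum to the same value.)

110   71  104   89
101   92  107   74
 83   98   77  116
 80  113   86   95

Row 1: 110 + 71 + 104 + 89 = 374.
Row 2: 101 + 92 + 107 + 74 = 374.
Row 3: 83 + 98 + 77 + 116 = 374.
Row 4: 80 + 113 + 86 + 95 = 374.
Column 1: 110 + 101 + 83 + 80 = 374.
Column 2: 71 + 92 + 98 + 113 = 374.
Column 3: 104 + 107 + 77 + 86 = 374.
Column 4: 89 + 74 + 116 + 95 = 374.
All lines sum to 374.

Yes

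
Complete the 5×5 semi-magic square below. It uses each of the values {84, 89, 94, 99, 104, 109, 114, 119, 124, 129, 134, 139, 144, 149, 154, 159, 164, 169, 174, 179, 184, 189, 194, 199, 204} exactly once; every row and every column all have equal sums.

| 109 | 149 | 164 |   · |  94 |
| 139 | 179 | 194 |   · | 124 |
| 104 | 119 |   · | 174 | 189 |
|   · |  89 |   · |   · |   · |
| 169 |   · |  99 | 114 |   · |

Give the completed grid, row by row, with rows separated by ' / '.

109 149 164 204 94 / 139 179 194 84 124 / 104 119 134 174 189 / 199 89 129 144 159 / 169 184 99 114 154

The 25 entries sum to 3600, so each line sums to 3600/5 = 720.
Row 1 needs 720; the known cells sum to 516, so (1,4) = 204.
The remaining cell in row 2 is (2,4) = 720 − 636 = 84.
Row 3: 104 + 119 + 174 + 189 + ? = 720, so (3,3) = 134.
Using column 1: 109 + 139 + 104 + 169 + ? → (4,1) = 720 − 521 = 199.
Column 2 needs 720; the known cells sum to 536, so (5,2) = 184.
Column 3: 164 + 194 + 134 + 99 + ? = 720, so (4,3) = 129.
Column 4 needs 720; the known cells sum to 576, so (4,4) = 144.
Row 4: 199 + 89 + 129 + 144 + ? = 720, so (4,5) = 159.
Row 5 must total 720; the given cells sum to 566, so (5,5) = 154.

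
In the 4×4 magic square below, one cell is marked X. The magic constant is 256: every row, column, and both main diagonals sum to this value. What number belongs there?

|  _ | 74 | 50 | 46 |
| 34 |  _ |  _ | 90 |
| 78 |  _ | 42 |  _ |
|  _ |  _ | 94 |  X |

Row 1 must total 256; the given cells sum to 170, so (1,1) = 86.
From column 1, 256 − (86 + 34 + 78) gives (4,1) = 58.
Column 3 needs 256; the known cells sum to 186, so (2,3) = 70.
From anti-diagonal, 256 − (46 + 70 + 58) gives (3,2) = 82.
The remaining cell in row 2 is (2,2) = 256 − 194 = 62.
Row 3 must total 256; the given cells sum to 202, so (3,4) = 54.
Column 2: 74 + 62 + 82 + ? = 256, so (4,2) = 38.
Column 4: 46 + 90 + 54 + ? = 256, so (4,4) = 66.

66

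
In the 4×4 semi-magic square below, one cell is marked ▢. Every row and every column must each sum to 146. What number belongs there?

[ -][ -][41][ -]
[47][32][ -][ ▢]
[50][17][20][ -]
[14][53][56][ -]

38

The remaining cell in row 3 is (3,4) = 146 − 87 = 59.
Row 4 needs 146; the known cells sum to 123, so (4,4) = 23.
From column 1, 146 − (47 + 50 + 14) gives (1,1) = 35.
Column 2: 32 + 17 + 53 + ? = 146, so (1,2) = 44.
Column 3 must total 146; the given cells sum to 117, so (2,3) = 29.
From row 1, 146 − (35 + 44 + 41) gives (1,4) = 26.
Row 2 needs 146; the known cells sum to 108, so (2,4) = 38.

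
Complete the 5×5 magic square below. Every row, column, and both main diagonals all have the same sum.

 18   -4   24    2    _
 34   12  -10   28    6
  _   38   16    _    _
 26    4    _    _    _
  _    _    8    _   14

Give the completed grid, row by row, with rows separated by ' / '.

Row 2 is already complete: 34 + 12 + -10 + 28 + 6 = 70, so that is the magic constant.
Row 1 must total 70; the given cells sum to 40, so (1,5) = 30.
Using column 2: -4 + 12 + 38 + 4 + ? → (5,2) = 70 − 50 = 20.
The remaining cell in column 3 is (4,3) = 70 − 38 = 32.
Using main diagonal: 18 + 12 + 16 + 14 + ? → (4,4) = 70 − 60 = 10.
Anti-diagonal: 30 + 28 + 16 + 4 + ? = 70, so (5,1) = -8.
From row 4, 70 − (26 + 4 + 32 + 10) gives (4,5) = -2.
The remaining cell in row 5 is (5,4) = 70 − 34 = 36.
Column 1: 18 + 34 + 26 + (-8) + ? = 70, so (3,1) = 0.
Using column 4: 2 + 28 + 10 + 36 + ? → (3,4) = 70 − 76 = -6.
Column 5 needs 70; the known cells sum to 48, so (3,5) = 22.

18 -4 24 2 30 / 34 12 -10 28 6 / 0 38 16 -6 22 / 26 4 32 10 -2 / -8 20 8 36 14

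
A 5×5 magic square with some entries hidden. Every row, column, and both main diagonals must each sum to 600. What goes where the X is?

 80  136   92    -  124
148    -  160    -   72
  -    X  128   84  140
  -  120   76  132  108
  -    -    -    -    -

The remaining cell in row 1 is (1,4) = 600 − 432 = 168.
Using row 4: 120 + 76 + 132 + 108 + ? → (4,1) = 600 − 436 = 164.
From column 3, 600 − (92 + 160 + 128 + 76) gives (5,3) = 144.
Column 5: 124 + 72 + 140 + 108 + ? = 600, so (5,5) = 156.
Main diagonal: 80 + 128 + 132 + 156 + ? = 600, so (2,2) = 104.
The remaining cell in row 2 is (2,4) = 600 − 484 = 116.
From column 4, 600 − (168 + 116 + 84 + 132) gives (5,4) = 100.
Anti-diagonal: 124 + 116 + 128 + 120 + ? = 600, so (5,1) = 112.
Row 5 must total 600; the given cells sum to 512, so (5,2) = 88.
Column 1 needs 600; the known cells sum to 504, so (3,1) = 96.
The remaining cell in column 2 is (3,2) = 600 − 448 = 152.

152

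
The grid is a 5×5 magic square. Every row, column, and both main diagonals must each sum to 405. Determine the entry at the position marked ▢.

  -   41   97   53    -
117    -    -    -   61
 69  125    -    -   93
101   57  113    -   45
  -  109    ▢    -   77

65

Row 4 must total 405; the given cells sum to 316, so (4,4) = 89.
From column 2, 405 − (41 + 125 + 57 + 109) gives (2,2) = 73.
From column 5, 405 − (61 + 93 + 45 + 77) gives (1,5) = 129.
Using row 1: 41 + 97 + 53 + 129 + ? → (1,1) = 405 − 320 = 85.
From column 1, 405 − (85 + 117 + 69 + 101) gives (5,1) = 33.
The remaining cell in main diagonal is (3,3) = 405 − 324 = 81.
From anti-diagonal, 405 − (129 + 81 + 57 + 33) gives (2,4) = 105.
Row 2: 117 + 73 + 105 + 61 + ? = 405, so (2,3) = 49.
Row 3 must total 405; the given cells sum to 368, so (3,4) = 37.
Column 3 needs 405; the known cells sum to 340, so (5,3) = 65.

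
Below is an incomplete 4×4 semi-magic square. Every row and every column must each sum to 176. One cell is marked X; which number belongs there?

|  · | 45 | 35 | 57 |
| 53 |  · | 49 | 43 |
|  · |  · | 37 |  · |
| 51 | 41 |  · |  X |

29

Row 1: 45 + 35 + 57 + ? = 176, so (1,1) = 39.
Row 2: 53 + 49 + 43 + ? = 176, so (2,2) = 31.
Column 1 needs 176; the known cells sum to 143, so (3,1) = 33.
The remaining cell in column 2 is (3,2) = 176 − 117 = 59.
From column 3, 176 − (35 + 49 + 37) gives (4,3) = 55.
From row 3, 176 − (33 + 59 + 37) gives (3,4) = 47.
From row 4, 176 − (51 + 41 + 55) gives (4,4) = 29.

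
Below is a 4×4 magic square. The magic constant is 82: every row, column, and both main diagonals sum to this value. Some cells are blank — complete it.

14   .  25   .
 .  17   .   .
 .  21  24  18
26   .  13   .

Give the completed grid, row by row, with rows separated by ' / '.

14 28 25 15 / 23 17 20 22 / 19 21 24 18 / 26 16 13 27

The remaining cell in row 3 is (3,1) = 82 − 63 = 19.
From column 1, 82 − (14 + 19 + 26) gives (2,1) = 23.
Column 3 needs 82; the known cells sum to 62, so (2,3) = 20.
Main diagonal: 14 + 17 + 24 + ? = 82, so (4,4) = 27.
Anti-diagonal must total 82; the given cells sum to 67, so (1,4) = 15.
The remaining cell in row 1 is (1,2) = 82 − 54 = 28.
Row 2 needs 82; the known cells sum to 60, so (2,4) = 22.
Row 4: 26 + 13 + 27 + ? = 82, so (4,2) = 16.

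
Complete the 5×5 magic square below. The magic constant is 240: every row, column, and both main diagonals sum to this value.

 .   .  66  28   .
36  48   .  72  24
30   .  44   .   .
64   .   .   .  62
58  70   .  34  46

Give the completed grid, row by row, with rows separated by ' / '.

52 54 66 28 40 / 36 48 60 72 24 / 30 42 44 56 68 / 64 26 38 50 62 / 58 70 32 34 46

From row 2, 240 − (36 + 48 + 72 + 24) gives (2,3) = 60.
From row 5, 240 − (58 + 70 + 34 + 46) gives (5,3) = 32.
From column 1, 240 − (36 + 30 + 64 + 58) gives (1,1) = 52.
Column 3: 66 + 60 + 44 + 32 + ? = 240, so (4,3) = 38.
The remaining cell in main diagonal is (4,4) = 240 − 190 = 50.
Row 4 must total 240; the given cells sum to 214, so (4,2) = 26.
The remaining cell in column 4 is (3,4) = 240 − 184 = 56.
The remaining cell in anti-diagonal is (1,5) = 240 − 200 = 40.
Using row 1: 52 + 66 + 28 + 40 + ? → (1,2) = 240 − 186 = 54.
The remaining cell in column 2 is (3,2) = 240 − 198 = 42.
Column 5 needs 240; the known cells sum to 172, so (3,5) = 68.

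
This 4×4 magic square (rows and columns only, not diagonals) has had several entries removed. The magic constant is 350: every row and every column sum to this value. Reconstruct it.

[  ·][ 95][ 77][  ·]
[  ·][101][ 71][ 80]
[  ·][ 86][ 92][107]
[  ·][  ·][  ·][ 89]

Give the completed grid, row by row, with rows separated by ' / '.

104 95 77 74 / 98 101 71 80 / 65 86 92 107 / 83 68 110 89

Using row 2: 101 + 71 + 80 + ? → (2,1) = 350 − 252 = 98.
Using row 3: 86 + 92 + 107 + ? → (3,1) = 350 − 285 = 65.
Column 2 must total 350; the given cells sum to 282, so (4,2) = 68.
The remaining cell in column 3 is (4,3) = 350 − 240 = 110.
Column 4 must total 350; the given cells sum to 276, so (1,4) = 74.
Row 1: 95 + 77 + 74 + ? = 350, so (1,1) = 104.
The remaining cell in row 4 is (4,1) = 350 − 267 = 83.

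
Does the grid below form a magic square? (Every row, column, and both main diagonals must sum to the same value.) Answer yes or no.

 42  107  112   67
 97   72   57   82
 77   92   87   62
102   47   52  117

No — row 4 sums to 318 but row 2 sums to 308.

Row 1: 42 + 107 + 112 + 67 = 328.
Row 2: 97 + 72 + 57 + 82 = 308.
Row 3: 77 + 92 + 87 + 62 = 318.
Row 4: 102 + 47 + 52 + 117 = 318.
Column 1: 42 + 97 + 77 + 102 = 318.
Column 2: 107 + 72 + 92 + 47 = 318.
Column 3: 112 + 57 + 87 + 52 = 308.
Column 4: 67 + 82 + 62 + 117 = 328.
Main diagonal: 42 + 72 + 87 + 117 = 318.
Anti-diagonal: 67 + 57 + 92 + 102 = 318.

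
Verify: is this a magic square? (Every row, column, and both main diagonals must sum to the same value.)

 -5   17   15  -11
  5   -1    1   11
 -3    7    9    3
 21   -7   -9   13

No — row 4 sums to 18 but main diagonal sums to 16.

Row 1: -5 + 17 + 15 + (-11) = 16.
Row 2: 5 + (-1) + 1 + 11 = 16.
Row 3: -3 + 7 + 9 + 3 = 16.
Row 4: 21 + (-7) + (-9) + 13 = 18.
Column 1: -5 + 5 + (-3) + 21 = 18.
Column 2: 17 + (-1) + 7 + (-7) = 16.
Column 3: 15 + 1 + 9 + (-9) = 16.
Column 4: -11 + 11 + 3 + 13 = 16.
Main diagonal: -5 + (-1) + 9 + 13 = 16.
Anti-diagonal: -11 + 1 + 7 + 21 = 18.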